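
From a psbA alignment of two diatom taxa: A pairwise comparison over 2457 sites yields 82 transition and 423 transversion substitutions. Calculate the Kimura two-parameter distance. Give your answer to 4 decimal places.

0.2420

P = 82/2457 ≈ 0.033374 and Q = 423/2457 ≈ 0.172161.
Under the Kimura two-parameter model, d = −½ ln(1 − 2P − Q) − ¼ ln(1 − 2Q).
1 − 2P − Q = 0.761091, giving −½ ln(0.761091) = 0.136501.
1 − 2Q = 0.655678, giving −¼ ln(0.655678) = 0.105521.
d = 0.136501 + 0.105521 = 0.242022.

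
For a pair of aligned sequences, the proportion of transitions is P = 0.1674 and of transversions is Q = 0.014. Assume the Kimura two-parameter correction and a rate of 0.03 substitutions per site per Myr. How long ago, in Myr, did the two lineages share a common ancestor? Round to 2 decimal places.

Under the Kimura two-parameter model, d = −½ ln(1 − 2P − Q) − ¼ ln(1 − 2Q).
1 − 2P − Q = 0.6512, giving −½ ln(0.6512) = 0.214469.
1 − 2Q = 0.972, giving −¼ ln(0.972) = 0.007100.
d = 0.214469 + 0.007100 = 0.221569.
Under a molecular clock d = 2μt, so t = d/(2μ) = 0.221569 / (2 × 0.03) = 3.69 Myr.

3.69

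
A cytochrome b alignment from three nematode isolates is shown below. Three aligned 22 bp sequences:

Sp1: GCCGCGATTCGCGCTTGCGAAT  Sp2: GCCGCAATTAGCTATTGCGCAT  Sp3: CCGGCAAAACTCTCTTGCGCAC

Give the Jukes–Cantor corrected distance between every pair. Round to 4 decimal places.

d(Sp1,Sp2) = 0.2708, d(Sp1,Sp3) = 0.5913, d(Sp2,Sp3) = 0.4975

Sp1–Sp2: 5/22 sites differ → p ≈ 0.227273, d = −0.75 ln(1 − 0.303031) = 0.270761 ≈ 0.2708.
Sp1–Sp3: 9/22 sites differ → p ≈ 0.409091, d = −0.75 ln(1 − 0.545455) = 0.591344 ≈ 0.5913.
Sp2–Sp3: 8/22 sites differ → p ≈ 0.363636, d = −0.75 ln(1 − 0.484848) = 0.497470 ≈ 0.4975.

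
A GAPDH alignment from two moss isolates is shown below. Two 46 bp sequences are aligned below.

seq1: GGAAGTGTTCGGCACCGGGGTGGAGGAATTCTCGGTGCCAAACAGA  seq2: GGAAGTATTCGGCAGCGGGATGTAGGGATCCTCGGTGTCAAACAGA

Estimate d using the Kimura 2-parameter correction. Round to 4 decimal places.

0.1739

Of 46 sites, 5 differences are transitions and 2 are transversions, so P = 5/46 ≈ 0.108696 and Q = 2/46 ≈ 0.043478.
Under the Kimura two-parameter model, d = −½ ln(1 − 2P − Q) − ¼ ln(1 − 2Q).
1 − 2P − Q = 0.73913, giving −½ ln(0.73913) = 0.151141.
1 − 2Q = 0.913044, giving −¼ ln(0.913044) = 0.022743.
d = 0.151141 + 0.022743 = 0.173884.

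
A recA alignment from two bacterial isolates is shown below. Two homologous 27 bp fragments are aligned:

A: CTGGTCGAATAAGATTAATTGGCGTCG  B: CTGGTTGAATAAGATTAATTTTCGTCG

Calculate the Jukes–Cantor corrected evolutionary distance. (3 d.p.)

The sequences differ at 3 of 27 sites (6, 21, 22), so p = 3/27 ≈ 0.111111.
d = −(3/4) ln(1 − 4p/3) = −0.75 ln(1 − 0.148148) = −0.75 ln(0.851852)
  = −0.75 × (-0.160342) = 0.120257 substitutions/site.

0.120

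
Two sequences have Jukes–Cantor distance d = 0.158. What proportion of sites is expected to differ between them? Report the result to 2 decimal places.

0.14

p = (3/4)(1 − e^(−4d/3)) = 0.75 × (1 − e^(-0.210667)) = 0.75 × (1 − 0.810044) = 0.142467.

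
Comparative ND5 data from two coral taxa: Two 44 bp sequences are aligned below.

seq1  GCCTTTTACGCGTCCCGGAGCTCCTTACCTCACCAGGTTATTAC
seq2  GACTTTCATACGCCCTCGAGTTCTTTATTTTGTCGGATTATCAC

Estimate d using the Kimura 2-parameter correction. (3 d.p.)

Of 44 sites, 15 differences are transitions and 2 are transversions, so P = 15/44 ≈ 0.340909 and Q = 2/44 ≈ 0.045455.
Under the Kimura two-parameter model, d = −½ ln(1 − 2P − Q) − ¼ ln(1 − 2Q).
1 − 2P − Q = 0.272727, giving −½ ln(0.272727) = 0.649642.
1 − 2Q = 0.90909, giving −¼ ln(0.90909) = 0.023828.
d = 0.649642 + 0.023828 = 0.673470.

0.673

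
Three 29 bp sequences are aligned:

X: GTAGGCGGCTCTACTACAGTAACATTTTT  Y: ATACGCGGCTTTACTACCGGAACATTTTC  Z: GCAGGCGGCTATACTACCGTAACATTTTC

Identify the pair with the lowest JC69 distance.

X and Z

X–Y: 6/29 differ, p = 0.207, d = 0.242.
X–Z: 4/29 differ, p = 0.138, d = 0.152.
Y–Z: 5/29 differ, p = 0.172, d = 0.196.
The smallest distance is between X and Z.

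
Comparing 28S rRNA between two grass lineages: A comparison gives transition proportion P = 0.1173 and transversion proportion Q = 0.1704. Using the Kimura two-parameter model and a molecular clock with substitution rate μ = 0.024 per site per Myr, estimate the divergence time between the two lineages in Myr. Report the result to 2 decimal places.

7.58

Under the Kimura two-parameter model, d = −½ ln(1 − 2P − Q) − ¼ ln(1 − 2Q).
1 − 2P − Q = 0.595, giving −½ ln(0.595) = 0.259597.
1 − 2Q = 0.6592, giving −¼ ln(0.6592) = 0.104182.
d = 0.259597 + 0.104182 = 0.363779.
Under a molecular clock d = 2μt, so t = d/(2μ) = 0.363779 / (2 × 0.024) = 7.58 Myr.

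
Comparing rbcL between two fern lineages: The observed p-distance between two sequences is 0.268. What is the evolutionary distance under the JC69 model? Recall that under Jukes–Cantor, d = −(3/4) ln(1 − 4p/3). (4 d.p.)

d = −(3/4) ln(1 − 4p/3) = −0.75 ln(1 − 0.357333) = −0.75 ln(0.642667)
  = −0.75 × (-0.442129) = 0.331597 substitutions/site.

0.3316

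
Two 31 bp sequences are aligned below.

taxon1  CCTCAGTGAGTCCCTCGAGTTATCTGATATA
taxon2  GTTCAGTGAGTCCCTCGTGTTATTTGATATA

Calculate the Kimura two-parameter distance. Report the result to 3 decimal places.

0.142

Of 31 sites, 2 differences are transitions and 2 are transversions, so P = 2/31 ≈ 0.064516 and Q = 2/31 ≈ 0.064516.
Under the Kimura two-parameter model, d = −½ ln(1 − 2P − Q) − ¼ ln(1 − 2Q).
1 − 2P − Q = 0.806452, giving −½ ln(0.806452) = 0.107555.
1 − 2Q = 0.870968, giving −¼ ln(0.870968) = 0.034538.
d = 0.107555 + 0.034538 = 0.142093.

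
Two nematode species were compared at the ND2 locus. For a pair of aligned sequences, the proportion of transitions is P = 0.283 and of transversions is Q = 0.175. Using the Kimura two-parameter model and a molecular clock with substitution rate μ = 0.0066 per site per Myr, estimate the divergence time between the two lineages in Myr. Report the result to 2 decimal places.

59.33

Under the Kimura two-parameter model, d = −½ ln(1 − 2P − Q) − ¼ ln(1 − 2Q).
1 − 2P − Q = 0.259, giving −½ ln(0.259) = 0.675464.
1 − 2Q = 0.65, giving −¼ ln(0.65) = 0.107696.
d = 0.675464 + 0.107696 = 0.783160.
Under a molecular clock d = 2μt, so t = d/(2μ) = 0.783160 / (2 × 0.0066) = 59.33 Myr.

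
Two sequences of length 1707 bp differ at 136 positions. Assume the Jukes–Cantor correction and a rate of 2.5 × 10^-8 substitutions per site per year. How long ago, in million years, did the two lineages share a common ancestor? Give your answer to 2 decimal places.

p = 136/1707 ≈ 0.079672.
d = −(3/4) ln(1 − 4p/3) = −0.75 ln(1 − 0.106229) = −0.75 ln(0.893771)
  = −0.75 × (-0.112306) = 0.084230 substitutions/site.
Under a molecular clock d = 2μt, so t = d/(2μ) = 0.084230 / (2 × 2.5 × 10^-8) = 1.68 million years.

1.68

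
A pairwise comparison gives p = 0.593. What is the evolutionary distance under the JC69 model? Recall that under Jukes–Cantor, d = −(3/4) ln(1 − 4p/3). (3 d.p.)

1.173

d = −(3/4) ln(1 − 4p/3) = −0.75 ln(1 − 0.790667) = −0.75 ln(0.209333)
  = −0.75 × (-1.563829) = 1.172872 substitutions/site.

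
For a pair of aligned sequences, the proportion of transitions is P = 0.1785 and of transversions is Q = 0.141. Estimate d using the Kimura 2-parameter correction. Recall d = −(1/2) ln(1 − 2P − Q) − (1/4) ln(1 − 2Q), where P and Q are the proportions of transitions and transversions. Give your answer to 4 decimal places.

Under the Kimura two-parameter model, d = −½ ln(1 − 2P − Q) − ¼ ln(1 − 2Q).
1 − 2P − Q = 0.502, giving −½ ln(0.502) = 0.344578.
1 − 2Q = 0.718, giving −¼ ln(0.718) = 0.082821.
d = 0.344578 + 0.082821 = 0.427399.

0.4274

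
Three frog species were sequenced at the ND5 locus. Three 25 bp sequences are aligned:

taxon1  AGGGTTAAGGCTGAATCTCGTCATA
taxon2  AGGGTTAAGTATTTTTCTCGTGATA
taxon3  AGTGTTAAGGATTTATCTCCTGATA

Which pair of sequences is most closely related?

taxon2 and taxon3

taxon1–taxon2: 6/25 differ, p = 0.240, d = 0.289.
taxon1–taxon3: 6/25 differ, p = 0.240, d = 0.289.
taxon2–taxon3: 4/25 differ, p = 0.160, d = 0.180.
The smallest distance is between taxon2 and taxon3.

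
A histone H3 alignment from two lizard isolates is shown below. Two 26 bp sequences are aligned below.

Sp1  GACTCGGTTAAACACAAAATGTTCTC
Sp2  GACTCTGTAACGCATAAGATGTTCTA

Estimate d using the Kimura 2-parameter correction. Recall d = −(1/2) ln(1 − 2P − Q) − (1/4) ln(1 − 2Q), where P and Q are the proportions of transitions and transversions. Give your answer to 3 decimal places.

Of 26 sites, 3 differences are transitions and 4 are transversions, so P = 3/26 ≈ 0.115385 and Q = 4/26 ≈ 0.153846.
Under the Kimura two-parameter model, d = −½ ln(1 − 2P − Q) − ¼ ln(1 − 2Q).
1 − 2P − Q = 0.615384, giving −½ ln(0.615384) = 0.242754.
1 − 2Q = 0.692308, giving −¼ ln(0.692308) = 0.091931.
d = 0.242754 + 0.091931 = 0.334685.

0.335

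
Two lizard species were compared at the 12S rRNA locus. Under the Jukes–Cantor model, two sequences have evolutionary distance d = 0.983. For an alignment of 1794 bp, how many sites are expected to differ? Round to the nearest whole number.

983

Invert JC69: p = (3/4)(1 − e^(−4d/3)) = 0.75 × (1 − e^(-1.310667)) = 0.75 × (1 − 0.269640) = 0.547770.
Expected differing sites = pL ≈ 0.547770 × 1794 = 982.69938 ≈ 983.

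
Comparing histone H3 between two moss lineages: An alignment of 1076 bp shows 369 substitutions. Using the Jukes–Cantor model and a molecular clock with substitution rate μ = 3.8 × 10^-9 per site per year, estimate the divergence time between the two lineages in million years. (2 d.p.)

p = 369/1076 ≈ 0.342937.
d = −(3/4) ln(1 − 4p/3) = −0.75 ln(1 − 0.457249) = −0.75 ln(0.542751)
  = −0.75 × (-0.611105) = 0.458329 substitutions/site.
Under a molecular clock d = 2μt, so t = d/(2μ) = 0.458329 / (2 × 3.8 × 10^-9) = 60.31 million years.

60.31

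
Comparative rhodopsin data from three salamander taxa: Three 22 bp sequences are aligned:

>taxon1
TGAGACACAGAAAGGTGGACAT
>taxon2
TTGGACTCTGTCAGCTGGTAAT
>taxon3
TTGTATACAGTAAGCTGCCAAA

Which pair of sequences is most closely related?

taxon1–taxon2: 9/22 differ, p = 0.409, d = 0.591.
taxon1–taxon3: 10/22 differ, p = 0.455, d = 0.699.
taxon2–taxon3: 8/22 differ, p = 0.364, d = 0.497.
The smallest distance is between taxon2 and taxon3.

taxon2 and taxon3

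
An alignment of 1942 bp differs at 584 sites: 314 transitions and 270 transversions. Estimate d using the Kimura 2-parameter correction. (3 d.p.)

0.392

P = 314/1942 ≈ 0.161689 and Q = 270/1942 ≈ 0.139032.
Under the Kimura two-parameter model, d = −½ ln(1 − 2P − Q) − ¼ ln(1 − 2Q).
1 − 2P − Q = 0.53759, giving −½ ln(0.53759) = 0.310330.
1 − 2Q = 0.721936, giving −¼ ln(0.721936) = 0.081455.
d = 0.310330 + 0.081455 = 0.391785.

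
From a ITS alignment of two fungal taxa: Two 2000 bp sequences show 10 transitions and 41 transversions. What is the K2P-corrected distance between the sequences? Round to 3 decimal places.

0.026

P = 10/2000 = 0.005 and Q = 41/2000 = 0.0205.
Under the Kimura two-parameter model, d = −½ ln(1 − 2P − Q) − ¼ ln(1 − 2Q).
1 − 2P − Q = 0.9695, giving −½ ln(0.9695) = 0.015487.
1 − 2Q = 0.959, giving −¼ ln(0.959) = 0.010466.
d = 0.015487 + 0.010466 = 0.025953.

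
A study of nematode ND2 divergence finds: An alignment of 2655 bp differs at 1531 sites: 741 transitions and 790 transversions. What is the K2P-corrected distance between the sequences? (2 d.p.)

P = 741/2655 ≈ 0.279096 and Q = 790/2655 ≈ 0.297552.
Under the Kimura two-parameter model, d = −½ ln(1 − 2P − Q) − ¼ ln(1 − 2Q).
1 − 2P − Q = 0.144256, giving −½ ln(0.144256) = 0.968083.
1 − 2Q = 0.404896, giving −¼ ln(0.404896) = 0.226031.
d = 0.968083 + 0.226031 = 1.194114.

1.19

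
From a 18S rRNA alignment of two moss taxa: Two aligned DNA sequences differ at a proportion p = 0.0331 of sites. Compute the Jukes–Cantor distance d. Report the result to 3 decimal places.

d = −(3/4) ln(1 − 4p/3) = −0.75 ln(1 − 0.044133) = −0.75 ln(0.955867)
  = −0.75 × (-0.045136) = 0.033852 substitutions/site.

0.034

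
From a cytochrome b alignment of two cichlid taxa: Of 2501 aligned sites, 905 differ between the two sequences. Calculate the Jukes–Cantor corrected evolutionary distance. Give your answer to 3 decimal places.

p = 905/2501 ≈ 0.361855.
d = −(3/4) ln(1 − 4p/3) = −0.75 ln(1 − 0.482473) = −0.75 ln(0.517527)
  = −0.75 × (-0.658694) = 0.494021 substitutions/site.

0.494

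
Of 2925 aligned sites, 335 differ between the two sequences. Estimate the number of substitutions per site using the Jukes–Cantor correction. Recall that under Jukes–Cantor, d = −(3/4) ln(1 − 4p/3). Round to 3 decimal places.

0.124

p = 335/2925 ≈ 0.11453.
d = −(3/4) ln(1 − 4p/3) = −0.75 ln(1 − 0.152707) = −0.75 ln(0.847293)
  = −0.75 × (-0.165709) = 0.124282 substitutions/site.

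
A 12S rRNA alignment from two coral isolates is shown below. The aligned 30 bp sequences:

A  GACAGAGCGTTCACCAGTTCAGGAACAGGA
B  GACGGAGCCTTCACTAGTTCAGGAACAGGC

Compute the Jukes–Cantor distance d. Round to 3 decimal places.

The sequences differ at 4 of 30 sites (4, 9, 15, 30), so p = 4/30 ≈ 0.133333.
d = −(3/4) ln(1 − 4p/3) = −0.75 ln(1 − 0.177777) = −0.75 ln(0.822223)
  = −0.75 × (-0.195744) = 0.146808 substitutions/site.

0.147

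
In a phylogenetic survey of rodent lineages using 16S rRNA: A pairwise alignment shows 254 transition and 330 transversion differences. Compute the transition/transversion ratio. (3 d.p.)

0.770

R = 254/330 = 0.769696… ≈ 0.770 (to 3 d.p.).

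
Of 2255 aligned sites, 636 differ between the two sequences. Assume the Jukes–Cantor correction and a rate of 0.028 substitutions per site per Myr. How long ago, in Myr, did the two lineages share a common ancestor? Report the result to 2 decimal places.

p = 636/2255 ≈ 0.28204.
d = −(3/4) ln(1 − 4p/3) = −0.75 ln(1 − 0.376053) = −0.75 ln(0.623947)
  = −0.75 × (-0.471690) = 0.353768 substitutions/site.
Under a molecular clock d = 2μt, so t = d/(2μ) = 0.353768 / (2 × 0.028) = 6.32 Myr.

6.32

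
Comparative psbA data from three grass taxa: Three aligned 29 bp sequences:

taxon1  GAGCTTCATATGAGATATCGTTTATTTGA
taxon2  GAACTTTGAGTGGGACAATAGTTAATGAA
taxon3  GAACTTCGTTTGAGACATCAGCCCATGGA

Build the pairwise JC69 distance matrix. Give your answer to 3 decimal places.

taxon1–taxon2: 14/29 sites differ → p ≈ 0.482759, d = −0.75 ln(1 − 0.643679) = 0.773942 ≈ 0.774.
taxon1–taxon3: 11/29 sites differ → p ≈ 0.37931, d = −0.75 ln(1 − 0.505747) = 0.528531 ≈ 0.529.
taxon2–taxon3: 10/29 sites differ → p ≈ 0.344828, d = −0.75 ln(1 − 0.459771) = 0.461822 ≈ 0.462.

d(taxon1,taxon2) = 0.774, d(taxon1,taxon3) = 0.529, d(taxon2,taxon3) = 0.462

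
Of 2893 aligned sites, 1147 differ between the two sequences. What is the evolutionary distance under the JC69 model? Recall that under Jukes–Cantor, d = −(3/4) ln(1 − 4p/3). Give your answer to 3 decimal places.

0.564

p = 1147/2893 ≈ 0.396474.
d = −(3/4) ln(1 − 4p/3) = −0.75 ln(1 − 0.528632) = −0.75 ln(0.471368)
  = −0.75 × (-0.752116) = 0.564087 substitutions/site.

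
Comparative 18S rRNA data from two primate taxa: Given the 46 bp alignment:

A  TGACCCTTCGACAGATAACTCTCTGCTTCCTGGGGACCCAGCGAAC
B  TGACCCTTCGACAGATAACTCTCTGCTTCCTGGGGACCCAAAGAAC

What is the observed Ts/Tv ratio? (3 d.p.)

Transitions are A↔G and C↔T; transversions are all other mismatches.
Transitions: 1. Transversions: 1.
R = 1/1 = 1.000.

1.000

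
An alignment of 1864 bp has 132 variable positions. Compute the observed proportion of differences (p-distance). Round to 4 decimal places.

0.0708

p = 132/1864 = 0.070815… ≈ 0.0708 (to 4 d.p.).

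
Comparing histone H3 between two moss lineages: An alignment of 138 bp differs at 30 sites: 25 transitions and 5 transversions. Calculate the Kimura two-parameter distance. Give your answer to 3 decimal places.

P = 25/138 ≈ 0.181159 and Q = 5/138 ≈ 0.036232.
Under the Kimura two-parameter model, d = −½ ln(1 − 2P − Q) − ¼ ln(1 − 2Q).
1 − 2P − Q = 0.60145, giving −½ ln(0.60145) = 0.254206.
1 − 2Q = 0.927536, giving −¼ ln(0.927536) = 0.018806.
d = 0.254206 + 0.018806 = 0.273012.

0.273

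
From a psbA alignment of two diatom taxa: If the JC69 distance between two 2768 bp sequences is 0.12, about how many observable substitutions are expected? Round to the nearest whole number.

Invert JC69: p = (3/4)(1 − e^(−4d/3)) = 0.75 × (1 − e^(-0.16)) = 0.75 × (1 − 0.852144) = 0.110892.
Expected differing sites = pL ≈ 0.110892 × 2768 = 306.949056 ≈ 307.

307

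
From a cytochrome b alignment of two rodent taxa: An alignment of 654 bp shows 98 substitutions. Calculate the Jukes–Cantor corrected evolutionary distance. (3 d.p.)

p = 98/654 ≈ 0.149847.
d = −(3/4) ln(1 − 4p/3) = −0.75 ln(1 − 0.199796) = −0.75 ln(0.800204)
  = −0.75 × (-0.222889) = 0.167167 substitutions/site.

0.167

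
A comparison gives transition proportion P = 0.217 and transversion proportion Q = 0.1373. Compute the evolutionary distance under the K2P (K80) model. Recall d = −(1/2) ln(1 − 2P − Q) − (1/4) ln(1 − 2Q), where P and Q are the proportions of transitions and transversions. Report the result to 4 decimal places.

0.5038

Under the Kimura two-parameter model, d = −½ ln(1 − 2P − Q) − ¼ ln(1 − 2Q).
1 − 2P − Q = 0.4287, giving −½ ln(0.4287) = 0.423499.
1 − 2Q = 0.7254, giving −¼ ln(0.7254) = 0.080258.
d = 0.423499 + 0.080258 = 0.503757.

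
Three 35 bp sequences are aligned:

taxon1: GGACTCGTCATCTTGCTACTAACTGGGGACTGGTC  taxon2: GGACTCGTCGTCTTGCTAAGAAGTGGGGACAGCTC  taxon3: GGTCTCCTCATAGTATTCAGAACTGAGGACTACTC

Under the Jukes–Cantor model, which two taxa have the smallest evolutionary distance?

taxon1–taxon2: 6/35 differ, p = 0.171, d = 0.195.
taxon1–taxon3: 12/35 differ, p = 0.343, d = 0.458.
taxon2–taxon3: 12/35 differ, p = 0.343, d = 0.458.
The smallest distance is between taxon1 and taxon2.

taxon1 and taxon2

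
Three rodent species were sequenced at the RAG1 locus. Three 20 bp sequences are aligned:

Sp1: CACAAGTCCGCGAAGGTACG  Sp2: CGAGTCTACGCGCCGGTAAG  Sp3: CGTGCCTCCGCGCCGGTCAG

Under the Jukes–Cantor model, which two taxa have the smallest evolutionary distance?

Sp1–Sp2: 9/20 differ, p = 0.450, d = 0.687.
Sp1–Sp3: 9/20 differ, p = 0.450, d = 0.687.
Sp2–Sp3: 4/20 differ, p = 0.200, d = 0.233.
The smallest distance is between Sp2 and Sp3.

Sp2 and Sp3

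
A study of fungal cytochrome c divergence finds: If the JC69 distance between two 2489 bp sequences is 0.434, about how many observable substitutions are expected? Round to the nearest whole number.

Invert JC69: p = (3/4)(1 − e^(−4d/3)) = 0.75 × (1 − e^(-0.578667)) = 0.75 × (1 − 0.560645) = 0.329516.
Expected differing sites = pL ≈ 0.329516 × 2489 = 820.165324 ≈ 820.

820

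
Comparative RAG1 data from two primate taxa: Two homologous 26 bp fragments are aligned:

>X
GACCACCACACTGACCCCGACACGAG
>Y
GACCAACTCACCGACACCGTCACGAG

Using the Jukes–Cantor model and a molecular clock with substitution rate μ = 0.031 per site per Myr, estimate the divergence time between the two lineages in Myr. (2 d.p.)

3.58

The sequences differ at 5 of 26 sites (6, 8, 12, 16, 20), so p = 5/26 ≈ 0.192308.
d = −(3/4) ln(1 − 4p/3) = −0.75 ln(1 − 0.256411) = −0.75 ln(0.743589)
  = −0.75 × (-0.296267) = 0.222200 substitutions/site.
Under a molecular clock d = 2μt, so t = d/(2μ) = 0.222200 / (2 × 0.031) = 3.58 Myr.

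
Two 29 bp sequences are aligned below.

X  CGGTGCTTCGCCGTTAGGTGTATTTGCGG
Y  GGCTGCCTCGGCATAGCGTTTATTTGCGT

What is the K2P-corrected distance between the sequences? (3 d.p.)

Of 29 sites, 3 differences are transitions and 7 are transversions, so P = 3/29 ≈ 0.103448 and Q = 7/29 ≈ 0.241379.
Under the Kimura two-parameter model, d = −½ ln(1 − 2P − Q) − ¼ ln(1 − 2Q).
1 − 2P − Q = 0.551725, giving −½ ln(0.551725) = 0.297353.
1 − 2Q = 0.517242, giving −¼ ln(0.517242) = 0.164811.
d = 0.297353 + 0.164811 = 0.462164.

0.462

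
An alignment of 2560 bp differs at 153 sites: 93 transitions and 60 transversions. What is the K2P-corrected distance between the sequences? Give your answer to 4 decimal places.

0.0625

P = 93/2560 ≈ 0.036328 and Q = 60/2560 ≈ 0.023438.
Under the Kimura two-parameter model, d = −½ ln(1 − 2P − Q) − ¼ ln(1 − 2Q).
1 − 2P − Q = 0.903906, giving −½ ln(0.903906) = 0.050515.
1 − 2Q = 0.953124, giving −¼ ln(0.953124) = 0.012003.
d = 0.050515 + 0.012003 = 0.062518.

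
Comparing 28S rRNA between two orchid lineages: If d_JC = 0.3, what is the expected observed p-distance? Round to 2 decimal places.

p = (3/4)(1 − e^(−4d/3)) = 0.75 × (1 − e^(-0.4)) = 0.75 × (1 − 0.670320) = 0.247260.

0.25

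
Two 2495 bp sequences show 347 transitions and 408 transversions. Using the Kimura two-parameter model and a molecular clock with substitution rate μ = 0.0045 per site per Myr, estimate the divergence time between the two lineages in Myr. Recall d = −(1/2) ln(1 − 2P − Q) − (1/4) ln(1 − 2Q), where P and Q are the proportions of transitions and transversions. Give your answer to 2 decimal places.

P = 347/2495 ≈ 0.139078 and Q = 408/2495 ≈ 0.163527.
Under the Kimura two-parameter model, d = −½ ln(1 − 2P − Q) − ¼ ln(1 − 2Q).
1 − 2P − Q = 0.558317, giving −½ ln(0.558317) = 0.291414.
1 − 2Q = 0.672946, giving −¼ ln(0.672946) = 0.099023.
d = 0.291414 + 0.099023 = 0.390437.
Under a molecular clock d = 2μt, so t = d/(2μ) = 0.390437 / (2 × 0.0045) = 43.38 Myr.

43.38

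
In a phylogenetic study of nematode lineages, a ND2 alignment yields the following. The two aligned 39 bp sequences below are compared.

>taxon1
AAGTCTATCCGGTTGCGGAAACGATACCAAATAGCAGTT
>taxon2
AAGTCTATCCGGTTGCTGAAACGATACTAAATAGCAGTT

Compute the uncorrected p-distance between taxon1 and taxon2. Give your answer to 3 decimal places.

0.051

The sequences differ at 2 of 39 positions (sites 17, 28).
p = 2/39 = 0.051282… ≈ 0.051 (to 3 d.p.).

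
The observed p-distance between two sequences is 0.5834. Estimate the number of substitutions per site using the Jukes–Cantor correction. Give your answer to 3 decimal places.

1.128

d = −(3/4) ln(1 − 4p/3) = −0.75 ln(1 − 0.777867) = −0.75 ln(0.222133)
  = −0.75 × (-1.504479) = 1.128359 substitutions/site.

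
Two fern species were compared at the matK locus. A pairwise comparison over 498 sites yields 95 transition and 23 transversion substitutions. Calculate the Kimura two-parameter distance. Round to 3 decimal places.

0.303

P = 95/498 ≈ 0.190763 and Q = 23/498 ≈ 0.046185.
Under the Kimura two-parameter model, d = −½ ln(1 − 2P − Q) − ¼ ln(1 − 2Q).
1 − 2P − Q = 0.572289, giving −½ ln(0.572289) = 0.279056.
1 − 2Q = 0.90763, giving −¼ ln(0.90763) = 0.024230.
d = 0.279056 + 0.024230 = 0.303286.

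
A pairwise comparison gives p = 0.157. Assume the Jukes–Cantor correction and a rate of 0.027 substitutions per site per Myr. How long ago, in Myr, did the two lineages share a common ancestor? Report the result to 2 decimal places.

3.26

d = −(3/4) ln(1 − 4p/3) = −0.75 ln(1 − 0.209333) = −0.75 ln(0.790667)
  = −0.75 × (-0.234878) = 0.176159 substitutions/site.
Under a molecular clock d = 2μt, so t = d/(2μ) = 0.176159 / (2 × 0.027) = 3.26 Myr.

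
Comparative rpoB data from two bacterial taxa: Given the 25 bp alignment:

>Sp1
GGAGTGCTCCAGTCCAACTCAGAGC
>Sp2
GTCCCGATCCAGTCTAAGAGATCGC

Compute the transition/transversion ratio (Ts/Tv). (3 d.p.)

0.222

Transitions are A↔G and C↔T; transversions are all other mismatches.
Transitions: 2. Transversions: 9.
R = 2/9 = 0.222222… ≈ 0.222 (to 3 d.p.).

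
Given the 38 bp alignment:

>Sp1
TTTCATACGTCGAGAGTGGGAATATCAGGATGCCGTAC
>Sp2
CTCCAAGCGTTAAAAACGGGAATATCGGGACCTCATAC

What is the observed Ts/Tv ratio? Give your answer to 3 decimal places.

6.000

Transitions are A↔G and C↔T; transversions are all other mismatches.
Transitions: 12. Transversions: 2.
R = 12/2 = 6.000.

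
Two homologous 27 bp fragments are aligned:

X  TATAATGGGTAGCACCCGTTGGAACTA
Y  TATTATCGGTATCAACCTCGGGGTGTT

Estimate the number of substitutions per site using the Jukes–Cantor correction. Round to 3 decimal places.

The sequences differ at 11 of 27 sites, so p = 11/27 ≈ 0.407407.
d = −(3/4) ln(1 − 4p/3) = −0.75 ln(1 − 0.543209) = −0.75 ln(0.456791)
  = −0.75 × (-0.783529) = 0.587647 substitutions/site.

0.588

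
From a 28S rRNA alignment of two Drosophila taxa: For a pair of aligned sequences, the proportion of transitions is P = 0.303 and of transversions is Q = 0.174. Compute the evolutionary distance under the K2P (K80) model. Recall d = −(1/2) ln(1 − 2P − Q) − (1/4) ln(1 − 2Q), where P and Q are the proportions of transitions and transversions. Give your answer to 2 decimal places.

0.86

Under the Kimura two-parameter model, d = −½ ln(1 − 2P − Q) − ¼ ln(1 − 2Q).
1 − 2P − Q = 0.22, giving −½ ln(0.22) = 0.757064.
1 − 2Q = 0.652, giving −¼ ln(0.652) = 0.106928.
d = 0.757064 + 0.106928 = 0.863992.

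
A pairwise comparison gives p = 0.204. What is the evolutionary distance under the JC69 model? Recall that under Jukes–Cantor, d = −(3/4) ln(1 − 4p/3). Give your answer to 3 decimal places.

d = −(3/4) ln(1 − 4p/3) = −0.75 ln(1 − 0.272) = −0.75 ln(0.728)
  = −0.75 × (-0.317454) = 0.238091 substitutions/site.

0.238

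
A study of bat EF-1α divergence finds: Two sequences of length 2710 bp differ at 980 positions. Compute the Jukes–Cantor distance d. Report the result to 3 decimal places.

0.494

p = 980/2710 ≈ 0.361624.
d = −(3/4) ln(1 − 4p/3) = −0.75 ln(1 − 0.482165) = −0.75 ln(0.517835)
  = −0.75 × (-0.658099) = 0.493574 substitutions/site.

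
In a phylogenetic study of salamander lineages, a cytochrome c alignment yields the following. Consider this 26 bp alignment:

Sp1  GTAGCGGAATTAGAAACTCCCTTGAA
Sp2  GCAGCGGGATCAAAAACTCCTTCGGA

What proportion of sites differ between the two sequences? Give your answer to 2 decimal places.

The sequences differ at 7 of 26 positions (sites 2, 8, 11, 13, 21, 23, 25).
p = 7/26 = 0.269230… ≈ 0.27 (to 2 d.p.).

0.27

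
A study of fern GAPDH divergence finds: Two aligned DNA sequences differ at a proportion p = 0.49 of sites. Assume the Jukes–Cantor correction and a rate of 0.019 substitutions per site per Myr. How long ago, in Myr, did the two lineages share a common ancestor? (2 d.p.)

20.91

d = −(3/4) ln(1 − 4p/3) = −0.75 ln(1 − 0.653333) = −0.75 ln(0.346667)
  = −0.75 × (-1.059391) = 0.794543 substitutions/site.
Under a molecular clock d = 2μt, so t = d/(2μ) = 0.794543 / (2 × 0.019) = 20.91 Myr.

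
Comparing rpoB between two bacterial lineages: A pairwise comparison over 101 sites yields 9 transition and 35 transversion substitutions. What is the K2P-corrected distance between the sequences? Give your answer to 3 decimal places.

P = 9/101 ≈ 0.089109 and Q = 35/101 ≈ 0.346535.
Under the Kimura two-parameter model, d = −½ ln(1 − 2P − Q) − ¼ ln(1 − 2Q).
1 − 2P − Q = 0.475247, giving −½ ln(0.475247) = 0.371960.
1 − 2Q = 0.30693, giving −¼ ln(0.30693) = 0.295284.
d = 0.371960 + 0.295284 = 0.667244.

0.667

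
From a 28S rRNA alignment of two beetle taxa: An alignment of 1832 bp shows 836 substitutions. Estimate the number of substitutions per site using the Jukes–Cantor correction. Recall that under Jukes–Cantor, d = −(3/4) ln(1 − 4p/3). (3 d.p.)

p = 836/1832 ≈ 0.456332.
d = −(3/4) ln(1 − 4p/3) = −0.75 ln(1 − 0.608443) = −0.75 ln(0.391557)
  = −0.75 × (-0.937624) = 0.703218 substitutions/site.

0.703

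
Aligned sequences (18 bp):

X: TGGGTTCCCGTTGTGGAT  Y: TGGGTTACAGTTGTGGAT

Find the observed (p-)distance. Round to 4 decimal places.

The sequences differ at 2 of 18 positions (sites 7, 9).
p = 2/18 = 0.111111… ≈ 0.1111 (to 4 d.p.).

0.1111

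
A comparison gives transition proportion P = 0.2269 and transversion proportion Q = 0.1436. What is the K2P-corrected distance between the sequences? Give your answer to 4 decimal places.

Under the Kimura two-parameter model, d = −½ ln(1 − 2P − Q) − ¼ ln(1 − 2Q).
1 − 2P − Q = 0.4026, giving −½ ln(0.4026) = 0.454906.
1 − 2Q = 0.7128, giving −¼ ln(0.7128) = 0.084639.
d = 0.454906 + 0.084639 = 0.539545.

0.5395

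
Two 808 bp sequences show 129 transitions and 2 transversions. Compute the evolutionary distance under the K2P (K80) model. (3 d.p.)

0.195

P = 129/808 ≈ 0.159653 and Q = 2/808 ≈ 0.002475.
Under the Kimura two-parameter model, d = −½ ln(1 − 2P − Q) − ¼ ln(1 − 2Q).
1 − 2P − Q = 0.678219, giving −½ ln(0.678219) = 0.194143.
1 − 2Q = 0.99505, giving −¼ ln(0.99505) = 0.001241.
d = 0.194143 + 0.001241 = 0.195384.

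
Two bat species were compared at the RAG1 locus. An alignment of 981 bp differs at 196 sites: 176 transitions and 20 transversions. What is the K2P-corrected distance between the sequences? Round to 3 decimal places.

P = 176/981 ≈ 0.179409 and Q = 20/981 ≈ 0.020387.
Under the Kimura two-parameter model, d = −½ ln(1 − 2P − Q) − ¼ ln(1 − 2Q).
1 − 2P − Q = 0.620795, giving −½ ln(0.620795) = 0.238377.
1 − 2Q = 0.959226, giving −¼ ln(0.959226) = 0.010407.
d = 0.238377 + 0.010407 = 0.248784.

0.249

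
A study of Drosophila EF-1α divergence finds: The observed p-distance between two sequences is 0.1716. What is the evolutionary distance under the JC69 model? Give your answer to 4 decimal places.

0.1949

d = −(3/4) ln(1 − 4p/3) = −0.75 ln(1 − 0.2288) = −0.75 ln(0.7712)
  = −0.75 × (-0.259808) = 0.194856 substitutions/site.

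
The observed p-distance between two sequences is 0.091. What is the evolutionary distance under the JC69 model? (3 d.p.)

d = −(3/4) ln(1 − 4p/3) = −0.75 ln(1 − 0.121333) = −0.75 ln(0.878667)
  = −0.75 × (-0.129349) = 0.097012 substitutions/site.

0.097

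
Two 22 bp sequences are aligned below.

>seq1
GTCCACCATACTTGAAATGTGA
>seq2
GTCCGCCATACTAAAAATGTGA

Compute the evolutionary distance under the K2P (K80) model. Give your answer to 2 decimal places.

0.15

Of 22 sites, 2 differences are transitions and 1 are transversions, so P = 2/22 ≈ 0.090909 and Q = 1/22 ≈ 0.045455.
Under the Kimura two-parameter model, d = −½ ln(1 − 2P − Q) − ¼ ln(1 − 2Q).
1 − 2P − Q = 0.772727, giving −½ ln(0.772727) = 0.128915.
1 − 2Q = 0.90909, giving −¼ ln(0.90909) = 0.023828.
d = 0.128915 + 0.023828 = 0.152743.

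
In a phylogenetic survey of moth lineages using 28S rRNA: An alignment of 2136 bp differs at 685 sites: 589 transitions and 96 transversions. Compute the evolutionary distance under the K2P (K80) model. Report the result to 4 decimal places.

P = 589/2136 ≈ 0.275749 and Q = 96/2136 ≈ 0.044944.
Under the Kimura two-parameter model, d = −½ ln(1 − 2P − Q) − ¼ ln(1 − 2Q).
1 − 2P − Q = 0.403558, giving −½ ln(0.403558) = 0.453718.
1 − 2Q = 0.910112, giving −¼ ln(0.910112) = 0.023547.
d = 0.453718 + 0.023547 = 0.477265.

0.4773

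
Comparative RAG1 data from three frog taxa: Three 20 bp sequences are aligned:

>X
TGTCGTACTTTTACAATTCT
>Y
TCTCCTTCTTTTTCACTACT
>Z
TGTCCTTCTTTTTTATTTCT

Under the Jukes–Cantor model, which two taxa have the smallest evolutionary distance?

Y and Z

X–Y: 6/20 differ, p = 0.300, d = 0.383.
X–Z: 5/20 differ, p = 0.250, d = 0.304.
Y–Z: 4/20 differ, p = 0.200, d = 0.233.
The smallest distance is between Y and Z.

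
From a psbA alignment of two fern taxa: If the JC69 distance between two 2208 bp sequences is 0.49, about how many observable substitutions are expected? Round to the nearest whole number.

Invert JC69: p = (3/4)(1 − e^(−4d/3)) = 0.75 × (1 − e^(-0.653333)) = 0.75 × (1 − 0.520309) = 0.359768.
Expected differing sites = pL ≈ 0.359768 × 2208 = 794.367744 ≈ 794.

794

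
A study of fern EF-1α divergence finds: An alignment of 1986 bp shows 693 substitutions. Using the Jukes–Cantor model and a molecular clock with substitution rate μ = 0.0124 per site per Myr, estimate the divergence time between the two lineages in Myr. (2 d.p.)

18.93

p = 693/1986 ≈ 0.348943.
d = −(3/4) ln(1 − 4p/3) = −0.75 ln(1 − 0.465257) = −0.75 ln(0.534743)
  = −0.75 × (-0.625969) = 0.469477 substitutions/site.
Under a molecular clock d = 2μt, so t = d/(2μ) = 0.469477 / (2 × 0.0124) = 18.93 Myr.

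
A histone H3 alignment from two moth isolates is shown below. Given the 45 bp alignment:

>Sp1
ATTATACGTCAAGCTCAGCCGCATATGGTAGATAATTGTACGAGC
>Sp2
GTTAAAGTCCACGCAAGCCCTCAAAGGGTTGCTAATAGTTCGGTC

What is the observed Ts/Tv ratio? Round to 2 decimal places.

0.27

Transitions are A↔G and C↔T; transversions are all other mismatches.
Transitions: 4. Transversions: 15.
R = 4/15 = 0.266666… ≈ 0.27 (to 2 d.p.).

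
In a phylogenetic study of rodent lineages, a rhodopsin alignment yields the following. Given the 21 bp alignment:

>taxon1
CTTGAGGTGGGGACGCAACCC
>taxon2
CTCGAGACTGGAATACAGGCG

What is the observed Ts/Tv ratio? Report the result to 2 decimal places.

2.33

Transitions are A↔G and C↔T; transversions are all other mismatches.
Transitions: 7. Transversions: 3.
R = 7/3 = 2.333333… ≈ 2.33 (to 2 d.p.).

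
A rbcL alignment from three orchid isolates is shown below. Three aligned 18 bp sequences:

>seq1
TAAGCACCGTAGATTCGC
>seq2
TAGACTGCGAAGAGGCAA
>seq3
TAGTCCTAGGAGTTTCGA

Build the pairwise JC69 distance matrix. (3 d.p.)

seq1–seq2: 9/18 sites differ → p = 0.5, d = −0.75 ln(1 − 0.666667) = 0.823960 ≈ 0.824.
seq1–seq3: 8/18 sites differ → p ≈ 0.444444, d = −0.75 ln(1 − 0.592592) = 0.673455 ≈ 0.673.
seq2–seq3: 9/18 sites differ → p = 0.5, d = −0.75 ln(1 − 0.666667) = 0.823960 ≈ 0.824.

d(seq1,seq2) = 0.824, d(seq1,seq3) = 0.673, d(seq2,seq3) = 0.824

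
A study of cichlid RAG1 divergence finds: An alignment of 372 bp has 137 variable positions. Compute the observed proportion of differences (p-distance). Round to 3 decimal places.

0.368

p = 137/372 = 0.368279… ≈ 0.368 (to 3 d.p.).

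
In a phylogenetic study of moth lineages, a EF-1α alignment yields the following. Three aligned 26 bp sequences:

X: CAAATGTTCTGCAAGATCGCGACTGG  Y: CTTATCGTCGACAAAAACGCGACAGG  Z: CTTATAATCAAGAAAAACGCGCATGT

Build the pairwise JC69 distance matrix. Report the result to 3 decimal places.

X–Y: 9/26 sites differ → p ≈ 0.346154, d = −0.75 ln(1 − 0.461539) = 0.464280 ≈ 0.464.
X–Z: 12/26 sites differ → p ≈ 0.461538, d = −0.75 ln(1 − 0.615384) = 0.716632 ≈ 0.717.
Y–Z: 8/26 sites differ → p ≈ 0.307692, d = −0.75 ln(1 − 0.410256) = 0.396050 ≈ 0.396.

d(X,Y) = 0.464, d(X,Z) = 0.717, d(Y,Z) = 0.396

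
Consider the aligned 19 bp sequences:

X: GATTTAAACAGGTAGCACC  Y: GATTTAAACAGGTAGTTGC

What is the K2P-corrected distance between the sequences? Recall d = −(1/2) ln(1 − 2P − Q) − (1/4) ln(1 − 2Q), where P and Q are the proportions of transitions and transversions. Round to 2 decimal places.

0.18

Of 19 sites, 1 differences are transitions and 2 are transversions, so P = 1/19 ≈ 0.052632 and Q = 2/19 ≈ 0.105263.
Under the Kimura two-parameter model, d = −½ ln(1 − 2P − Q) − ¼ ln(1 − 2Q).
1 − 2P − Q = 0.789473, giving −½ ln(0.789473) = 0.118195.
1 − 2Q = 0.789474, giving −¼ ln(0.789474) = 0.059097.
d = 0.118195 + 0.059097 = 0.177292.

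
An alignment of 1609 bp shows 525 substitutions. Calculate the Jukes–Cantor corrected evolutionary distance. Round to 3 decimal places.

p = 525/1609 ≈ 0.32629.
d = −(3/4) ln(1 − 4p/3) = −0.75 ln(1 − 0.435053) = −0.75 ln(0.564947)
  = −0.75 × (-0.571023) = 0.428267 substitutions/site.

0.428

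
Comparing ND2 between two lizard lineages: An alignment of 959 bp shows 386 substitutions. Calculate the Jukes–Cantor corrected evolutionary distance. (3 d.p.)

0.577

p = 386/959 ≈ 0.402503.
d = −(3/4) ln(1 − 4p/3) = −0.75 ln(1 − 0.536671) = −0.75 ln(0.463329)
  = −0.75 × (-0.769318) = 0.576989 substitutions/site.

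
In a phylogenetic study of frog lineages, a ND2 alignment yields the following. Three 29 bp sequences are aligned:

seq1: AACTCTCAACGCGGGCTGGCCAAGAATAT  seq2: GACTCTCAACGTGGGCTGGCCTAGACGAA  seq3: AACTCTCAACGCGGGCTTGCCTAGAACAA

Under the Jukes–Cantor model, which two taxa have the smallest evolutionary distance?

seq1 and seq3

seq1–seq2: 6/29 differ, p = 0.207, d = 0.242.
seq1–seq3: 4/29 differ, p = 0.138, d = 0.152.
seq2–seq3: 5/29 differ, p = 0.172, d = 0.196.
The smallest distance is between seq1 and seq3.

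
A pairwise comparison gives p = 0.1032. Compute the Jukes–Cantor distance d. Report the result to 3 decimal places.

d = −(3/4) ln(1 − 4p/3) = −0.75 ln(1 − 0.1376) = −0.75 ln(0.8624)
  = −0.75 × (-0.148036) = 0.111027 substitutions/site.

0.111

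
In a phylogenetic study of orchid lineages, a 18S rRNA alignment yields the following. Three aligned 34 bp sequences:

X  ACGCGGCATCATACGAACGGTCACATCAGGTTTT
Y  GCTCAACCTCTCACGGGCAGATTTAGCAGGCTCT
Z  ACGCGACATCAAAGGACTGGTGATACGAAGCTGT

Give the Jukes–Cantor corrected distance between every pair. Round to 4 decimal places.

d(X,Y) = 0.8240, d(X,Z) = 0.4770, d(Y,Z) = 0.9178

X–Y: 17/34 sites differ → p = 0.5, d = −0.75 ln(1 − 0.666667) = 0.823960 ≈ 0.8240.
X–Z: 12/34 sites differ → p ≈ 0.352941, d = −0.75 ln(1 − 0.470588) = 0.476991 ≈ 0.4770.
Y–Z: 18/34 sites differ → p ≈ 0.529412, d = −0.75 ln(1 − 0.705883) = 0.917833 ≈ 0.9178.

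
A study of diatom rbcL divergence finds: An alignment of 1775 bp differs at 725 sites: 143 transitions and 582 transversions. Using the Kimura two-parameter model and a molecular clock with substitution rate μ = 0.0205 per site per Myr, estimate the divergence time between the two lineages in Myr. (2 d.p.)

14.69

P = 143/1775 ≈ 0.080563 and Q = 582/1775 ≈ 0.327887.
Under the Kimura two-parameter model, d = −½ ln(1 − 2P − Q) − ¼ ln(1 − 2Q).
1 − 2P − Q = 0.510987, giving −½ ln(0.510987) = 0.335706.
1 − 2Q = 0.344226, giving −¼ ln(0.344226) = 0.266614.
d = 0.335706 + 0.266614 = 0.602320.
Under a molecular clock d = 2μt, so t = d/(2μ) = 0.602320 / (2 × 0.0205) = 14.69 Myr.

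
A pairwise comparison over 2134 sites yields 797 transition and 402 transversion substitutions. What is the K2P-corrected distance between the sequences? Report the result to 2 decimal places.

1.49

P = 797/2134 ≈ 0.373477 and Q = 402/2134 ≈ 0.188379.
Under the Kimura two-parameter model, d = −½ ln(1 − 2P − Q) − ¼ ln(1 − 2Q).
1 − 2P − Q = 0.064667, giving −½ ln(0.064667) = 1.369252.
1 − 2Q = 0.623242, giving −¼ ln(0.623242) = 0.118205.
d = 1.369252 + 0.118205 = 1.487457.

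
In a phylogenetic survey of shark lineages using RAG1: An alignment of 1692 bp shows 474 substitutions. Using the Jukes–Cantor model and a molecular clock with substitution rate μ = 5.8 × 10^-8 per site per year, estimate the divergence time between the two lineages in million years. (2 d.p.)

p = 474/1692 ≈ 0.280142.
d = −(3/4) ln(1 − 4p/3) = −0.75 ln(1 − 0.373523) = −0.75 ln(0.626477)
  = −0.75 × (-0.467643) = 0.350732 substitutions/site.
Under a molecular clock d = 2μt, so t = d/(2μ) = 0.350732 / (2 × 5.8 × 10^-8) = 3.02 million years.

3.02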